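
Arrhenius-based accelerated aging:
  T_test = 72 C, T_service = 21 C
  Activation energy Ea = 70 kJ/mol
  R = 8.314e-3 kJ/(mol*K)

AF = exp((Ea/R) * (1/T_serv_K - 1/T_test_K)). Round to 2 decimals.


T_test_K = 345.15, T_serv_K = 294.15
AF = exp((70/8.314e-3) * (1/294.15 - 1/345.15))
= 68.68

68.68


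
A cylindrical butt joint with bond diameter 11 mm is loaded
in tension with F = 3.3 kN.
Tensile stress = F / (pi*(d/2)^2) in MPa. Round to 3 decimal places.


Area = pi * (11/2)^2 = 95.0332 mm^2
Stress = 3.3*1000 / 95.0332
= 34.725 MPa

34.725


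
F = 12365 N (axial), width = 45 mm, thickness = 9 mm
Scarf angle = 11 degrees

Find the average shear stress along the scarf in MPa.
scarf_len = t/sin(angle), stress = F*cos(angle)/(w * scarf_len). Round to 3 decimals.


scarf_len = 9/sin(11 deg) = 47.1676
cos(11 deg) = 0.981627
stress = 12365*0.981627/(45*47.1676) = 5.719 MPa

5.719


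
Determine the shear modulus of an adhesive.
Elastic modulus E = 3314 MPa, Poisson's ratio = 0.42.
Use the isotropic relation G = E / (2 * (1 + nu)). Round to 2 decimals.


G = 3314 / (2*(1+0.42)) = 3314 / 2.84
= 1166.90 MPa

1166.90


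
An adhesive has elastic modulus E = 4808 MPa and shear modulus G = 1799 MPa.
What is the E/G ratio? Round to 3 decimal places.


E/G = 4808 / 1799 = 2.673

2.673


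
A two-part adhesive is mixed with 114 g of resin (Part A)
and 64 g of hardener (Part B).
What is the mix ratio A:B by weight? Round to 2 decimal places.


Mix ratio = mass_A / mass_B
= 114 / 64
= 1.78

1.78


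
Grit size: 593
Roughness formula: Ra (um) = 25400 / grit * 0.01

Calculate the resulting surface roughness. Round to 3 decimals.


Ra = 25400 / 593 * 0.01
= 0.428 um

0.428


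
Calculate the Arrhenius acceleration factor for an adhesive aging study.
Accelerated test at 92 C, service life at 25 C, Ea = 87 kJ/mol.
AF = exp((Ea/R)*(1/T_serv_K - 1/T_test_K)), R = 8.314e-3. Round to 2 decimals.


T_test = 365.15 K, T_serv = 298.15 K
Ea/R = 87 / 0.008314 = 10464.28
AF = exp(10464.28 * (1/298.15 - 1/365.15))
= 626.33

626.33


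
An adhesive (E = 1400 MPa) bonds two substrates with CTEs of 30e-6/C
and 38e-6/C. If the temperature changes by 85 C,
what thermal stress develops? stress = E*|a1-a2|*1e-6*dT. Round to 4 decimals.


Stress = 1400 * |30 - 38| * 1e-6 * 85
= 0.9520 MPa

0.9520


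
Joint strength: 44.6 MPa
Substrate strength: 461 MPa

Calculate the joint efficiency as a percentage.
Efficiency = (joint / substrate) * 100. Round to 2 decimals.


Efficiency = (44.6 / 461) * 100 = 9.67%

9.67


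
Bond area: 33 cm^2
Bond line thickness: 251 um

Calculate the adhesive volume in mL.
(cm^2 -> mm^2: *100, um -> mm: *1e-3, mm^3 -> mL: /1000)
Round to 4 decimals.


V = 33*100 * 251*1e-3 / 1000
= 0.8283 mL

0.8283


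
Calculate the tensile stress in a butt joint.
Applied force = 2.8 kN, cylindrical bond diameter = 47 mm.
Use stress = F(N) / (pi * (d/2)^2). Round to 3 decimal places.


A = pi * 23.5^2 = 1734.9445 mm^2
sigma = 2800.0 / 1734.9445 = 1.614 MPa

1.614


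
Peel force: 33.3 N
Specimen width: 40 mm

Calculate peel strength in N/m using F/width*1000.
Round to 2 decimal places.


Peel strength = 33.3 / 40 * 1000 = 832.50 N/m

832.50


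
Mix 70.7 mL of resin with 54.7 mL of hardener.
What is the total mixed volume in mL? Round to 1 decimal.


Total = 70.7 + 54.7 = 125.4 mL

125.4


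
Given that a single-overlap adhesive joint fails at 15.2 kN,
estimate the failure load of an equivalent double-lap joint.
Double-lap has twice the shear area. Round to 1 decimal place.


Double-lap factor = 2
Expected load = 15.2 * 2 = 30.4 kN

30.4


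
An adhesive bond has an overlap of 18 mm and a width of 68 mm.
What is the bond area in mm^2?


Bond area = overlap * width
= 18 * 68
= 1224 mm^2

1224


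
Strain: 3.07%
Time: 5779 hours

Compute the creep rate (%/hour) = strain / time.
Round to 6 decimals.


Creep rate = 3.07 / 5779
= 0.000531 %/h

0.000531


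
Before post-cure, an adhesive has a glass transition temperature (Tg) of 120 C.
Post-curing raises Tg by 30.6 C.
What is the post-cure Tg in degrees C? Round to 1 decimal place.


Tg_post = Tg_base + delta_Tg
= 120 + 30.6
= 150.6 C

150.6


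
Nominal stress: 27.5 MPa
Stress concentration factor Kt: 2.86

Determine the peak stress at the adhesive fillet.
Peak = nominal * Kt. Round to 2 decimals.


Peak stress = 27.5 * 2.86
= 78.65 MPa

78.65


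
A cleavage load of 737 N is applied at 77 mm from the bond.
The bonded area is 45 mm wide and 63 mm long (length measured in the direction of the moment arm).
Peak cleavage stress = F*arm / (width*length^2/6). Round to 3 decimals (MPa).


Moment = 737 * 77 = 56749 N*mm
Section modulus = 45 * 3969 / 6 = 178605 / 6 mm^3
Stress = 56749 / (178605 / 6) = 340494 / 178605
= 1.906 MPa

1.906


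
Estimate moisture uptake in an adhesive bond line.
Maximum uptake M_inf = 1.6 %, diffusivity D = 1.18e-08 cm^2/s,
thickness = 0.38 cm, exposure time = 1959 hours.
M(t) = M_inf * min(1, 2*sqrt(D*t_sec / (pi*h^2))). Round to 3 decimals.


Convert time: 1959 h = 7052400 s
ratio = min(1, 2*sqrt(1.18e-08*7052400/(pi*0.38^2)))
= 0.856606
M(t) = 1.6 * 0.856606 = 1.371%

1.371


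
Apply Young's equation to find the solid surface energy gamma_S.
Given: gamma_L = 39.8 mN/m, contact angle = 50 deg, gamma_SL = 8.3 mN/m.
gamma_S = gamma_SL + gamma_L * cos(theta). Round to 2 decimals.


theta_rad = 50 * pi/180 = 0.872665
gamma_S = 8.3 + 39.8 * cos(0.872665)
= 33.88 mN/m

33.88


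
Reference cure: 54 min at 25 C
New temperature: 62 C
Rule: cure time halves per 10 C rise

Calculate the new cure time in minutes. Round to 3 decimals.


factor = 2^((62-25)/10) = 12.9960
t_new = 54 / 12.9960 = 4.155 min

4.155


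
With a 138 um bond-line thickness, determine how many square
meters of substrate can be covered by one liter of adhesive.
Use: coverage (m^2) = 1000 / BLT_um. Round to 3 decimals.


Coverage = 1000 / 138 = 7.246 m^2

7.246


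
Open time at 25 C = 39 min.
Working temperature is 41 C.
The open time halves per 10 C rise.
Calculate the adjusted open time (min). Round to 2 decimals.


factor = 2^((41 - 25) / 10) = 3.0314
ot = 39 / 3.0314 = 12.87 min

12.87


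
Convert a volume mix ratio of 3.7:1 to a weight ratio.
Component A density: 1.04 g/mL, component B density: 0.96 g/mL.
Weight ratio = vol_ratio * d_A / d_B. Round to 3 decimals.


= 3.7 * 1.04 / 0.96 = 4.008

4.008


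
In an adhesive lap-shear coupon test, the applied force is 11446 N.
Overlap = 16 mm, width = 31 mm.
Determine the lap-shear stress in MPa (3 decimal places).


stress = F / (overlap * width)
= 11446 / (16 * 31)
= 23.077 MPa

23.077


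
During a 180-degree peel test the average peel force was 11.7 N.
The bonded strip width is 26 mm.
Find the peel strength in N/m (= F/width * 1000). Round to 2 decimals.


Peel strength = F/width * 1000
= 11.7 / 26 * 1000
= 450.00 N/m

450.00


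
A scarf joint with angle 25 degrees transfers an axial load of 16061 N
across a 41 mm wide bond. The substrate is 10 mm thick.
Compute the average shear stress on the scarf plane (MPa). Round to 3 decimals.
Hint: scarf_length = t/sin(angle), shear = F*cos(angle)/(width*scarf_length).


scarf_length = 10 / sin(25 deg) = 23.6620 mm
cos(25 deg) = 0.906308
shear stress = 16061 * 0.906308 / (41 * 23.6620)
= 15.004 MPa

15.004


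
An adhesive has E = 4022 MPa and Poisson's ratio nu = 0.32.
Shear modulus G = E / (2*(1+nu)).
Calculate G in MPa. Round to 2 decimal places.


G = 4022 / (2*(1+0.32))
= 4022 / 2.64
= 1523.48 MPa

1523.48


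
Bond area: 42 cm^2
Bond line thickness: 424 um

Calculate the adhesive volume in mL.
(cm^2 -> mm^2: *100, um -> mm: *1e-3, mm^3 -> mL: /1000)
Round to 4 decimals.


V = 42*100 * 424*1e-3 / 1000
= 1.7808 mL

1.7808


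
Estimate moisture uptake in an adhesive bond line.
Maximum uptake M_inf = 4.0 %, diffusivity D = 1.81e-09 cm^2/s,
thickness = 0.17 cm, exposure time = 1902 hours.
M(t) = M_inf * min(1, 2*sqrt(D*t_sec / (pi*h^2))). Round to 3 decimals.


Convert time: 1902 h = 6847200 s
ratio = min(1, 2*sqrt(1.81e-09*6847200/(pi*0.17^2)))
= 0.738928
M(t) = 4.0 * 0.738928 = 2.956%

2.956


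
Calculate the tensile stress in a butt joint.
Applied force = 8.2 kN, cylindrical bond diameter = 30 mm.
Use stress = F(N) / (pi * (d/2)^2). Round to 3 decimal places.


A = pi * 15.0^2 = 706.8583 mm^2
sigma = 8200.0 / 706.8583 = 11.601 MPa

11.601


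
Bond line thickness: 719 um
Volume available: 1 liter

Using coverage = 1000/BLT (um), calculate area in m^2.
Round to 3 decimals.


1 L = 1e6 mm^3, thickness = 719 um = 0.719 mm
Area = 1e6 / 0.719 mm^2 = (1e6 / 0.719) / 1e6 m^2 = 1000 / 719 m^2
= 1.391 m^2

1.391


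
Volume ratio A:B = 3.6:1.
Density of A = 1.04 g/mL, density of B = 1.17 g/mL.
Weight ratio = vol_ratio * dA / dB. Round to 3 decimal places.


Wt ratio = 3.6 * 1.04 / 1.17
= 3.200

3.200


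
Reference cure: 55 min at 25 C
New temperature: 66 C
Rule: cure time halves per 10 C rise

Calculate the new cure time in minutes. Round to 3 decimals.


factor = 2^((66-25)/10) = 17.1484
t_new = 55 / 17.1484 = 3.207 min

3.207


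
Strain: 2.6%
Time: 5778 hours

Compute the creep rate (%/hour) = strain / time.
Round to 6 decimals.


Creep rate = 2.6 / 5778
= 0.000450 %/h

0.000450


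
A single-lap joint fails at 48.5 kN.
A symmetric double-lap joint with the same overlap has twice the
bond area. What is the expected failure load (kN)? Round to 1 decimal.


Double-lap load = 2 * 48.5 = 97.0 kN

97.0


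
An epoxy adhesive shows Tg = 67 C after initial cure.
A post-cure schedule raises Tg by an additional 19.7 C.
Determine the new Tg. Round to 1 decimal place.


New Tg = 67 + 19.7
= 86.7 C

86.7


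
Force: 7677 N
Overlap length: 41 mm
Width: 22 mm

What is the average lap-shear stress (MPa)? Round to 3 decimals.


Average shear stress = F / (overlap * width)
= 7677 / (41 * 22)
= 8.511 MPa

8.511


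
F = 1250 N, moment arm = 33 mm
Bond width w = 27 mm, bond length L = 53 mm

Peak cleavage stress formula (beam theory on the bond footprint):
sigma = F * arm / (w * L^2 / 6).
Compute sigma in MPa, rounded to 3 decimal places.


sigma = (1250 * 33) / (27 * 2809 / 6)
= 41250 * 6 / 75843
= 247500 / 75843
= 3.263 MPa

3.263


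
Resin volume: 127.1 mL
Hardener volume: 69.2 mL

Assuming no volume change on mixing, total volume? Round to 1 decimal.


V_total = 127.1 + 69.2 = 196.3 mL

196.3


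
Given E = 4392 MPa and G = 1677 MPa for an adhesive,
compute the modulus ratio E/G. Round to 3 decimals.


E/G ratio = 4392 / 1677 = 2.619

2.619


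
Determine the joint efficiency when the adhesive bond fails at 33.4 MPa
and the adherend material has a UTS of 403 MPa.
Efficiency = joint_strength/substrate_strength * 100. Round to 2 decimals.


Joint efficiency = 33.4 / 403 * 100
= 8.29%

8.29


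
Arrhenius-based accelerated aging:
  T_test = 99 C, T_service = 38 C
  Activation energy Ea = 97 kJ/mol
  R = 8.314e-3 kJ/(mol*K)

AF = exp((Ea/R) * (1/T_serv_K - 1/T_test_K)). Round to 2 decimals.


T_test_K = 372.15, T_serv_K = 311.15
AF = exp((97/8.314e-3) * (1/311.15 - 1/372.15))
= 466.92

466.92


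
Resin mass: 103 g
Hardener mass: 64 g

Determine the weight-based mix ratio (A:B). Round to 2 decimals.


Ratio = 103 / 64 = 1.61

1.61


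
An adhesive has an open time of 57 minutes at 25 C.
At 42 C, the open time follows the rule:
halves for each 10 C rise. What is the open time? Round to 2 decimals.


Factor = 2^((42-25)/10) = 3.2490
Open time = 57 / 3.2490 = 17.54 min

17.54


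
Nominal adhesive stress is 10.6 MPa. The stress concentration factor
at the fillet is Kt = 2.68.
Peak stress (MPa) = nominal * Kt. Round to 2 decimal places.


Peak = 10.6 * 2.68 = 28.41 MPa

28.41


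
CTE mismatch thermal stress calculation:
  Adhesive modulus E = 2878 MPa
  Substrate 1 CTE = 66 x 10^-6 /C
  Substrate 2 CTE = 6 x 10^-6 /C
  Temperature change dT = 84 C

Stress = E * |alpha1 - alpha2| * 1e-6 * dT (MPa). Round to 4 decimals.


delta_alpha = |66 - 6| = 60 x 10^-6/C
Stress = 2878 * 60e-6 * 84
= 14.5051 MPa

14.5051


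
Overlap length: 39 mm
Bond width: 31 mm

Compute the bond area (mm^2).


Bond area = 39 * 31 = 1209 mm^2

1209


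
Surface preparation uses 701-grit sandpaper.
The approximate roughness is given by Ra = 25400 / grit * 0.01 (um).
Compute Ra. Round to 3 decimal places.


Ra = 25400 / 701 * 0.01
= 254 / 701
= 0.362 um

0.362


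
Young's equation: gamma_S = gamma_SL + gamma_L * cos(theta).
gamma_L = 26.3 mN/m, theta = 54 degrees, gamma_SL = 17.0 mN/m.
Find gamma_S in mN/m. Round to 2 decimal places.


cos(54 deg) = 0.587785
gamma_S = 17.0 + 26.3 * 0.587785
= 32.46 mN/m

32.46


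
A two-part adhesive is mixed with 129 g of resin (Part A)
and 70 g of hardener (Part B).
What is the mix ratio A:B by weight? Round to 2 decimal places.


Mix ratio = mass_A / mass_B
= 129 / 70
= 1.84

1.84


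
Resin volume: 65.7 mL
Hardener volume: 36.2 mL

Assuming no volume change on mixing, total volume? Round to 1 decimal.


V_total = 65.7 + 36.2 = 101.9 mL

101.9


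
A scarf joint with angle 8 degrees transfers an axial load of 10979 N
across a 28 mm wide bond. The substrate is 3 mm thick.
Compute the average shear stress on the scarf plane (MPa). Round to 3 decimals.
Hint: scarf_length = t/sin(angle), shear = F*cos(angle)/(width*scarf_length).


scarf_length = 3 / sin(8 deg) = 21.5559 mm
cos(8 deg) = 0.990268
shear stress = 10979 * 0.990268 / (28 * 21.5559)
= 18.013 MPa

18.013


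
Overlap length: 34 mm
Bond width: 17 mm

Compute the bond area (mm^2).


Bond area = 34 * 17 = 578 mm^2

578


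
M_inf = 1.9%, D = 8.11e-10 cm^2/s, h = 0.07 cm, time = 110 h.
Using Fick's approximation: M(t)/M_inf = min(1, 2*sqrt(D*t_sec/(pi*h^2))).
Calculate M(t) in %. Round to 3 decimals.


t = 396000 s
ratio = min(1, 2*sqrt(8.11e-10*396000/(pi*0.0049)))
= 0.288878
M(t) = 1.9 * 0.288878 = 0.549%

0.549


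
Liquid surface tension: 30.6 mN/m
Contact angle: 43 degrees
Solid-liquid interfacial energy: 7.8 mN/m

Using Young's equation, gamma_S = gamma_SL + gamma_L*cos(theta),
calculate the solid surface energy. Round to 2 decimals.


gamma_S = 7.8 + 30.6 * cos(43)
= 30.18 mN/m

30.18


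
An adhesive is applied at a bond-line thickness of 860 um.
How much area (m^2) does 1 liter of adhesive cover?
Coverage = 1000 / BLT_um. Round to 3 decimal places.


Coverage = 1000 / 860 = 1.163 m^2

1.163


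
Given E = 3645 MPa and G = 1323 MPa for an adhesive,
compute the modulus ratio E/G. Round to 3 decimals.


E/G ratio = 3645 / 1323 = 2.755

2.755


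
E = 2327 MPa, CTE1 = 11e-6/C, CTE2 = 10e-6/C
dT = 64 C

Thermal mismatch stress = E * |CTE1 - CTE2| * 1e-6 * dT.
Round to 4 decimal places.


= 2327 * 1e-6 * 64
= 0.1489 MPa

0.1489


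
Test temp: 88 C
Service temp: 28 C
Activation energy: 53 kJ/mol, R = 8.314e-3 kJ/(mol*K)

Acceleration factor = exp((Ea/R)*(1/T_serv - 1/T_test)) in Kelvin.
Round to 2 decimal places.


AF = exp((53/0.008314)*(1/301.15 - 1/361.15))
= 33.68

33.68


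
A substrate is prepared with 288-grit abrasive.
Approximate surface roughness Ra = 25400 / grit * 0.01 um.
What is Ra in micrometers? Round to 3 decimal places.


Ra = 25400 / 288 * 0.01 = 0.882 um

0.882


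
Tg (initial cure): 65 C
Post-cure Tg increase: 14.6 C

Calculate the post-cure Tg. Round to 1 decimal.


Post-cure Tg = 65 + 14.6 = 79.6 C

79.6


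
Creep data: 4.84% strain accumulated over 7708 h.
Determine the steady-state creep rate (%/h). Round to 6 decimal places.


Rate = 4.84 / 7708 = 0.000628 %/h

0.000628


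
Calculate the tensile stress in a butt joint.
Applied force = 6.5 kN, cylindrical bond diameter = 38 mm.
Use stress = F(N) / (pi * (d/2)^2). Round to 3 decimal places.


A = pi * 19.0^2 = 1134.1149 mm^2
sigma = 6500.0 / 1134.1149 = 5.731 MPa

5.731


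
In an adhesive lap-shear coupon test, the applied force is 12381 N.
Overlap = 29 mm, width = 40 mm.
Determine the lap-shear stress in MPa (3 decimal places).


stress = F / (overlap * width)
= 12381 / (29 * 40)
= 10.673 MPa

10.673


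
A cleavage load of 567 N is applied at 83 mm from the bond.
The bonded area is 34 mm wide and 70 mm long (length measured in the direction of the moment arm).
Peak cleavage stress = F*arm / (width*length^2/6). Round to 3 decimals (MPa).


Moment = 567 * 83 = 47061 N*mm
Section modulus = 34 * 4900 / 6 = 166600 / 6 mm^3
Stress = 47061 / (166600 / 6) = 282366 / 166600
= 1.695 MPa

1.695


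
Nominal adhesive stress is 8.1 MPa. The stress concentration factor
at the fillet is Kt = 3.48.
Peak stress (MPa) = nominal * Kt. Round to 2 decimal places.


Peak = 8.1 * 3.48 = 28.19 MPa

28.19


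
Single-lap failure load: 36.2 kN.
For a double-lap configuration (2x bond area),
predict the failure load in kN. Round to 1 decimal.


Failure load = 36.2 * 2 = 72.4 kN

72.4


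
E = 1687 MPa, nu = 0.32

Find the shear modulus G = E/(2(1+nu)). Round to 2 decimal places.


G = 1687 / (2 * 1.32)
= 639.02 MPa

639.02


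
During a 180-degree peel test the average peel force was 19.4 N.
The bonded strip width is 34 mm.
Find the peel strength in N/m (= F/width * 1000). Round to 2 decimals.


Peel strength = F/width * 1000
= 19.4 / 34 * 1000
= 570.59 N/m

570.59


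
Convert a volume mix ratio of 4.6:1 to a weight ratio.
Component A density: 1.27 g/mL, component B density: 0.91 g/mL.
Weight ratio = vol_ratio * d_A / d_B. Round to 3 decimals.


= 4.6 * 1.27 / 0.91 = 6.420

6.420


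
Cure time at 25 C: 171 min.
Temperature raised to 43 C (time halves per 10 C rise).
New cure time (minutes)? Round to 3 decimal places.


Acceleration factor = 2^(18/10) = 3.4822
New time = 171 / 3.4822 = 49.107 min

49.107


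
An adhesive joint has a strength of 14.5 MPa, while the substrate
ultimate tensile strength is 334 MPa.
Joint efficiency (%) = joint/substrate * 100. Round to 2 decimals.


Efficiency = 14.5 / 334 * 100
= 4.34%

4.34


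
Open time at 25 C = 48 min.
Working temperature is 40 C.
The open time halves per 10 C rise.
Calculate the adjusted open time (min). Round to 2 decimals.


factor = 2^((40 - 25) / 10) = 2.8284
ot = 48 / 2.8284 = 16.97 min

16.97


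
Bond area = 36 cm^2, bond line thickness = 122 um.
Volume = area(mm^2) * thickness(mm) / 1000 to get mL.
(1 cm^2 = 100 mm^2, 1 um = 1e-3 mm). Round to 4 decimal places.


area_mm2 = 36 * 100 = 3600
blt_mm = 122 * 1e-3 = 0.122
vol_mm3 = 3600 * 0.122 = 439.2
vol_mL = 439.2 / 1000 = 0.4392 mL

0.4392


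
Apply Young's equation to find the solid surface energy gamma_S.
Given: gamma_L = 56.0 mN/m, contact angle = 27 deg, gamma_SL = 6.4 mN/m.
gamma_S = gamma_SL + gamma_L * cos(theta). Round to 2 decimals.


theta_rad = 27 * pi/180 = 0.471239
gamma_S = 6.4 + 56.0 * cos(0.471239)
= 56.30 mN/m

56.30


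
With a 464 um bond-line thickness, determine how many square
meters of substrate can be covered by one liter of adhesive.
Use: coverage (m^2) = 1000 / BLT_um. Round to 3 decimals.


Coverage = 1000 / 464 = 2.155 m^2

2.155


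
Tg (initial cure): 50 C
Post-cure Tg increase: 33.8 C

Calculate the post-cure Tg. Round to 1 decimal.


Post-cure Tg = 50 + 33.8 = 83.8 C

83.8


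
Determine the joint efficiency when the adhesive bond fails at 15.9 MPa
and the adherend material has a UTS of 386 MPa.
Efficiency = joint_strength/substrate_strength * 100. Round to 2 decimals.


Joint efficiency = 15.9 / 386 * 100
= 4.12%

4.12


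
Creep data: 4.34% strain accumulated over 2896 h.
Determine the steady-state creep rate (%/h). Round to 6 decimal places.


Rate = 4.34 / 2896 = 0.001499 %/h

0.001499


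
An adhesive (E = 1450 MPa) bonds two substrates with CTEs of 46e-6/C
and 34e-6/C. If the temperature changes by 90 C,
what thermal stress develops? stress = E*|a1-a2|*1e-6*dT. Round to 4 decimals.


Stress = 1450 * |46 - 34| * 1e-6 * 90
= 1.5660 MPa

1.5660


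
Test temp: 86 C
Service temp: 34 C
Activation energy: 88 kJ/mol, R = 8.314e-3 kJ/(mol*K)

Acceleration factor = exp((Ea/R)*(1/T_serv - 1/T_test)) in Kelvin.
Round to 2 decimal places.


AF = exp((88/0.008314)*(1/307.15 - 1/359.15))
= 146.85

146.85


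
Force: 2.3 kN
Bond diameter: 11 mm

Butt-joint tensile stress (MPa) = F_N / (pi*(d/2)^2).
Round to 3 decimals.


F_N = 2.3 * 1000 = 2300.0 N
A = pi*(5.5)^2 = 95.0332 mm^2
stress = 2300.0 / 95.0332 = 24.202 MPa

24.202


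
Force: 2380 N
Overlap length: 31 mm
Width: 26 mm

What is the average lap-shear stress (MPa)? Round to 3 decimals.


Average shear stress = F / (overlap * width)
= 2380 / (31 * 26)
= 2.953 MPa

2.953


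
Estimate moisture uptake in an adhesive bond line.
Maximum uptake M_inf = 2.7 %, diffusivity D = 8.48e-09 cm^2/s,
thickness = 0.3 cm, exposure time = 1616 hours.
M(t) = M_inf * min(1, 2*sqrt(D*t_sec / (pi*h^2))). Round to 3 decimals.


Convert time: 1616 h = 5817600 s
ratio = min(1, 2*sqrt(8.48e-09*5817600/(pi*0.3^2)))
= 0.835418
M(t) = 2.7 * 0.835418 = 2.256%

2.256


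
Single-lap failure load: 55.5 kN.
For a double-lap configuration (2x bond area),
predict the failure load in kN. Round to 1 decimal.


Failure load = 55.5 * 2 = 111.0 kN

111.0


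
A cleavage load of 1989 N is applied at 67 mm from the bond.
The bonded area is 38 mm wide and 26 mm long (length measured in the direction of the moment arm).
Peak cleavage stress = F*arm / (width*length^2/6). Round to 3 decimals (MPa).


Moment = 1989 * 67 = 133263 N*mm
Section modulus = 38 * 676 / 6 = 25688 / 6 mm^3
Stress = 133263 / (25688 / 6) = 799578 / 25688
= 31.127 MPa

31.127


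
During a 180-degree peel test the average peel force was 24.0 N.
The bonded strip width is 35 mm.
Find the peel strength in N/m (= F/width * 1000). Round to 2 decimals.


Peel strength = F/width * 1000
= 24.0 / 35 * 1000
= 685.71 N/m

685.71


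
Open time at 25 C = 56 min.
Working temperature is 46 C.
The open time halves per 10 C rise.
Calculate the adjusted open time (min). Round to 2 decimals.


factor = 2^((46 - 25) / 10) = 4.2871
ot = 56 / 4.2871 = 13.06 min

13.06


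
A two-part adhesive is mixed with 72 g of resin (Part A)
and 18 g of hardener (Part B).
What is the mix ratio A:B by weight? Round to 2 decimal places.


Mix ratio = mass_A / mass_B
= 72 / 18
= 4.00

4.00


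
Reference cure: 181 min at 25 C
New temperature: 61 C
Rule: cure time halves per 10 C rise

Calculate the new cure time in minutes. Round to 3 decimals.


factor = 2^((61-25)/10) = 12.1257
t_new = 181 / 12.1257 = 14.927 min

14.927


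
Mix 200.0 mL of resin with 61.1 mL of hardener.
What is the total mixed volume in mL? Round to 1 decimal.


Total = 200.0 + 61.1 = 261.1 mL

261.1


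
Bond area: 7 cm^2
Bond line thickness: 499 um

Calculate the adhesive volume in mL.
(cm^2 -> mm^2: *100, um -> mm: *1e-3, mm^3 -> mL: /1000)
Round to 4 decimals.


V = 7*100 * 499*1e-3 / 1000
= 0.3493 mL

0.3493


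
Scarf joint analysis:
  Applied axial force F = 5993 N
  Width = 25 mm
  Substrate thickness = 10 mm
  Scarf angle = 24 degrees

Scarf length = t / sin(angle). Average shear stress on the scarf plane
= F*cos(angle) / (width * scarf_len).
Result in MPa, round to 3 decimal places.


Scarf length = 10 / sin(24 deg) = 24.5859 mm
cos(24 deg) = 0.913545
Shear = 5993 * 0.913545 / (25 * 24.5859)
= 8.907 MPa

8.907


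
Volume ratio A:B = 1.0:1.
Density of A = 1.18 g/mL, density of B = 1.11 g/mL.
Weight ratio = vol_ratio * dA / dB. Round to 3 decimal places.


Wt ratio = 1.0 * 1.18 / 1.11
= 1.063

1.063


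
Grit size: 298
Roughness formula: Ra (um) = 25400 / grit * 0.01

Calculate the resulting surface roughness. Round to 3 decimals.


Ra = 25400 / 298 * 0.01
= 0.852 um

0.852


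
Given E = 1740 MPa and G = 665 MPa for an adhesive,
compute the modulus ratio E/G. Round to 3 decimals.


E/G ratio = 1740 / 665 = 2.617

2.617


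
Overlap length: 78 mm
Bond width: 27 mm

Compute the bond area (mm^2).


Bond area = 78 * 27 = 2106 mm^2

2106


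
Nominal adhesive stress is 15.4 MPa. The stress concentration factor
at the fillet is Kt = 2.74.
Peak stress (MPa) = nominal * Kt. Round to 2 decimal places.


Peak = 15.4 * 2.74 = 42.20 MPa

42.20


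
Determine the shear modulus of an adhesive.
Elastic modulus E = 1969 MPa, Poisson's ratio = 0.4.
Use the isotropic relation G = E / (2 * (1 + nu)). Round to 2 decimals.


G = 1969 / (2*(1+0.4)) = 1969 / 2.80
= 703.21 MPa

703.21


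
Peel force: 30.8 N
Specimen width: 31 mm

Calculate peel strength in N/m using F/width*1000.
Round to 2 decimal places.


Peel strength = 30.8 / 31 * 1000 = 993.55 N/m

993.55


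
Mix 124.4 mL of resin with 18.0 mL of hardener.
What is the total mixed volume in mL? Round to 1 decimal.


Total = 124.4 + 18.0 = 142.4 mL

142.4


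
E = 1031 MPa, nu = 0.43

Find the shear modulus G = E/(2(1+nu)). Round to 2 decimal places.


G = 1031 / (2 * 1.43)
= 360.49 MPa

360.49


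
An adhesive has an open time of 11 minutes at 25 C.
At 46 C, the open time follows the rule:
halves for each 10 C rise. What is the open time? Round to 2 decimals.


Factor = 2^((46-25)/10) = 4.2871
Open time = 11 / 4.2871 = 2.57 min

2.57


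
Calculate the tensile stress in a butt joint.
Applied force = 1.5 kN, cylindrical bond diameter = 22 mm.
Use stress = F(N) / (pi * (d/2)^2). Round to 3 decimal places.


A = pi * 11.0^2 = 380.1327 mm^2
sigma = 1500.0 / 380.1327 = 3.946 MPa

3.946


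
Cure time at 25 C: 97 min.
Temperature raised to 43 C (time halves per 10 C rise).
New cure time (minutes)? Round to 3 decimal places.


Acceleration factor = 2^(18/10) = 3.4822
New time = 97 / 3.4822 = 27.856 min

27.856


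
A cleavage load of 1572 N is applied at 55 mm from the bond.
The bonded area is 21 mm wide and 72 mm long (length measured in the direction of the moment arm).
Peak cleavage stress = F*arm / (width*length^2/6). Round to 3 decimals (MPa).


Moment = 1572 * 55 = 86460 N*mm
Section modulus = 21 * 5184 / 6 = 108864 / 6 mm^3
Stress = 86460 / (108864 / 6) = 518760 / 108864
= 4.765 MPa

4.765


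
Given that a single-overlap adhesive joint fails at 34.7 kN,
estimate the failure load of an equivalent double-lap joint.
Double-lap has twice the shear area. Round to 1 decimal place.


Double-lap factor = 2
Expected load = 34.7 * 2 = 69.4 kN

69.4


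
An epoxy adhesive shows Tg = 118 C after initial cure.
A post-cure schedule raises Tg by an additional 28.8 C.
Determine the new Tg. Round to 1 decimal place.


New Tg = 118 + 28.8
= 146.8 C

146.8


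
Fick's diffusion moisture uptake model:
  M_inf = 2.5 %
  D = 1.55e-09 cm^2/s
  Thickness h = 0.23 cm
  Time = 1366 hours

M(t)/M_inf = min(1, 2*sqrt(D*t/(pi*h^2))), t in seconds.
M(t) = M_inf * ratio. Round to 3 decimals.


t_sec = 1366 * 3600 = 4917600
ratio = 2*sqrt(1.55e-09*4917600/(pi*0.23^2))
= min(1, 0.428321)
= 0.428321
M(t) = 2.5 * 0.428321 = 1.071 %

1.071


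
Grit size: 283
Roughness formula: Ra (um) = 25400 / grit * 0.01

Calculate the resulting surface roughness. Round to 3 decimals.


Ra = 25400 / 283 * 0.01
= 0.898 um

0.898


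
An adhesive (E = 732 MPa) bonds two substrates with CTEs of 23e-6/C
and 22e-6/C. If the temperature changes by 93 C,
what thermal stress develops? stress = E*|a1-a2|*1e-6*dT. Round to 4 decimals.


Stress = 732 * |23 - 22| * 1e-6 * 93
= 0.0681 MPa

0.0681


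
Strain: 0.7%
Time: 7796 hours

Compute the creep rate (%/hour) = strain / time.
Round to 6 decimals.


Creep rate = 0.7 / 7796
= 0.000090 %/h

0.000090


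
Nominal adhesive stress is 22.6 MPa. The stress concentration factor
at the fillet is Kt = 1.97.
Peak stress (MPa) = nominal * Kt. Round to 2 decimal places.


Peak = 22.6 * 1.97 = 44.52 MPa

44.52


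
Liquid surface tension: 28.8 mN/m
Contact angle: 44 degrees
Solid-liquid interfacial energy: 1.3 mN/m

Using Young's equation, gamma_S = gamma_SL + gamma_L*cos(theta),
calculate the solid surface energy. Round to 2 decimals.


gamma_S = 1.3 + 28.8 * cos(44)
= 22.02 mN/m

22.02


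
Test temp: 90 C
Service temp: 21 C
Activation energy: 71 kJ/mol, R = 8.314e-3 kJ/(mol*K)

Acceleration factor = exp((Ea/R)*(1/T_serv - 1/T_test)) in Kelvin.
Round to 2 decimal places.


AF = exp((71/0.008314)*(1/294.15 - 1/363.15))
= 248.70

248.70


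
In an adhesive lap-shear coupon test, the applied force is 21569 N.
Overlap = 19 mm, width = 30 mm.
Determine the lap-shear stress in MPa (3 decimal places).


stress = F / (overlap * width)
= 21569 / (19 * 30)
= 37.840 MPa

37.840


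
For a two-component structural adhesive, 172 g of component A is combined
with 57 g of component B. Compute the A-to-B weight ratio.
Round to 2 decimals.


Weight ratio A:B = 172 / 57
= 3.02

3.02


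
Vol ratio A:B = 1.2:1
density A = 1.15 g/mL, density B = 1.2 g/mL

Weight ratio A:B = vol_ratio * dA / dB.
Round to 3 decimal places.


Weight ratio = 1.2 * 1.15 / 1.2
= 1.150

1.150


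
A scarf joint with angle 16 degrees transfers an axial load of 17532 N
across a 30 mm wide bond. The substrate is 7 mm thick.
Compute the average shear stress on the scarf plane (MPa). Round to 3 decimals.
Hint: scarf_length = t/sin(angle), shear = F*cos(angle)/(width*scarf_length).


scarf_length = 7 / sin(16 deg) = 25.3957 mm
cos(16 deg) = 0.961262
shear stress = 17532 * 0.961262 / (30 * 25.3957)
= 22.120 MPa

22.120


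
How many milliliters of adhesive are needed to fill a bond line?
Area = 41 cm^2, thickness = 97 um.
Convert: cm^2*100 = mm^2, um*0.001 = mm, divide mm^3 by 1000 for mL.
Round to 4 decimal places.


= (41 * 100) * (97 * 0.001) / 1000
= 0.3977 mL

0.3977


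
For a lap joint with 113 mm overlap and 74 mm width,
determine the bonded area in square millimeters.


Area = 113 * 74 = 8362 mm^2

8362


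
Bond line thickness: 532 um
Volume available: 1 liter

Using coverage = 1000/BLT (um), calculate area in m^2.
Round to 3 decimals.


1 L = 1e6 mm^3, thickness = 532 um = 0.532 mm
Area = 1e6 / 0.532 mm^2 = (1e6 / 0.532) / 1e6 m^2 = 1000 / 532 m^2
= 1.880 m^2

1.880


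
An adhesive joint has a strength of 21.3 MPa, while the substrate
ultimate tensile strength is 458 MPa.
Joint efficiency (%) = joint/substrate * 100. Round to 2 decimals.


Efficiency = 21.3 / 458 * 100
= 4.65%

4.65


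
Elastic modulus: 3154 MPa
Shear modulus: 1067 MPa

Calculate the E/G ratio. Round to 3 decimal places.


E / G = 3154 / 1067 = 2.956

2.956


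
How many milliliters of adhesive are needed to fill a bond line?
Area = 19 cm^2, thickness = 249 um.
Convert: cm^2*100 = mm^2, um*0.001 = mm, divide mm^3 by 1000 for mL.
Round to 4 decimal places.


= (19 * 100) * (249 * 0.001) / 1000
= 0.4731 mL

0.4731


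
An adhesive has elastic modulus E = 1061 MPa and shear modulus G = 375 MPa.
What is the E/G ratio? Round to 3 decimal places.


E/G = 1061 / 375 = 2.829

2.829


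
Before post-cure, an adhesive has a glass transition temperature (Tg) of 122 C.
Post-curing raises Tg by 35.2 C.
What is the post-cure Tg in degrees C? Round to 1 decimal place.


Tg_post = Tg_base + delta_Tg
= 122 + 35.2
= 157.2 C

157.2


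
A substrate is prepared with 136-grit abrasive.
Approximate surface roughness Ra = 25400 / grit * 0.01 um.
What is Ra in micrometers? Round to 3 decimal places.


Ra = 25400 / 136 * 0.01 = 1.868 um

1.868


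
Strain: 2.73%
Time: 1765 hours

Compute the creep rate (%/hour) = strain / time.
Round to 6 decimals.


Creep rate = 2.73 / 1765
= 0.001547 %/h

0.001547


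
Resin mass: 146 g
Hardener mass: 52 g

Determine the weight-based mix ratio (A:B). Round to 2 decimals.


Ratio = 146 / 52 = 2.81

2.81


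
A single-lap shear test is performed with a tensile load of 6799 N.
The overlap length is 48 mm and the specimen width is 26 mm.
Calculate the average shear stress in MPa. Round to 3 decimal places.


Shear stress = F / (overlap * width)
= 6799 / (48 * 26)
= 6799 / 1248
= 5.448 MPa

5.448


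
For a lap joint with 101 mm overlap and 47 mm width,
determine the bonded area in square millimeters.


Area = 101 * 47 = 4747 mm^2

4747


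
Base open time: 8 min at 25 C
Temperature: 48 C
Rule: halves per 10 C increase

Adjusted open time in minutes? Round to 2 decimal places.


Acceleration = 2^((48-25)/10) = 4.9246
Open time = 8 / 4.9246 = 1.62 min

1.62


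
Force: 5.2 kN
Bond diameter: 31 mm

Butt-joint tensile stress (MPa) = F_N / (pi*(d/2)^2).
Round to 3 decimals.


F_N = 5.2 * 1000 = 5200.0 N
A = pi*(15.5)^2 = 754.7676 mm^2
stress = 5200.0 / 754.7676 = 6.890 MPa

6.890


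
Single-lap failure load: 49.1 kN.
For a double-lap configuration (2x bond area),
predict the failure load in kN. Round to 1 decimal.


Failure load = 49.1 * 2 = 98.2 kN

98.2


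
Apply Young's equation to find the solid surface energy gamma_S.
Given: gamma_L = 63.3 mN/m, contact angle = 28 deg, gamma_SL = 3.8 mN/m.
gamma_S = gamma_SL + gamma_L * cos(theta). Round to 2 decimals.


theta_rad = 28 * pi/180 = 0.488692
gamma_S = 3.8 + 63.3 * cos(0.488692)
= 59.69 mN/m

59.69


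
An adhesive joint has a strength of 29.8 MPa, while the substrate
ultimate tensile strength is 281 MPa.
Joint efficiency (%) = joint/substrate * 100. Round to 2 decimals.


Efficiency = 29.8 / 281 * 100
= 10.60%

10.60


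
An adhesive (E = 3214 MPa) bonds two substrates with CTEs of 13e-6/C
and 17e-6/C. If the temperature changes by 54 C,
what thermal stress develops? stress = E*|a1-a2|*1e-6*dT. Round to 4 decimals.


Stress = 3214 * |13 - 17| * 1e-6 * 54
= 0.6942 MPa

0.6942


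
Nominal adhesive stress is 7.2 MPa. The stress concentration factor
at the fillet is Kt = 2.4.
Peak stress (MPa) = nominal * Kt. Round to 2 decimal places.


Peak = 7.2 * 2.4 = 17.28 MPa

17.28


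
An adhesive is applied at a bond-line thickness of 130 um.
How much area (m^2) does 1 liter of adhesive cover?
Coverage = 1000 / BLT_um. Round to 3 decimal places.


Coverage = 1000 / 130 = 7.692 m^2

7.692


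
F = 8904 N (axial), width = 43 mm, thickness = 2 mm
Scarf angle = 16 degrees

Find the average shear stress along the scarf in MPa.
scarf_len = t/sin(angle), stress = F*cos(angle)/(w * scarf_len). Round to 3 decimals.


scarf_len = 2/sin(16 deg) = 7.2559
cos(16 deg) = 0.961262
stress = 8904*0.961262/(43*7.2559) = 27.433 MPa

27.433


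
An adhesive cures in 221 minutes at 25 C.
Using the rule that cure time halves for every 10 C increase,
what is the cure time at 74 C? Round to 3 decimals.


Factor = 2^((74 - 25) / 10) = 29.8571
Cure time = 221 / 29.8571
= 7.402 minutes

7.402


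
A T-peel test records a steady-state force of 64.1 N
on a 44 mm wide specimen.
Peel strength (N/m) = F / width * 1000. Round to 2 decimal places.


Peel strength = 64.1 / 44 * 1000
= 1456.82 N/m

1456.82


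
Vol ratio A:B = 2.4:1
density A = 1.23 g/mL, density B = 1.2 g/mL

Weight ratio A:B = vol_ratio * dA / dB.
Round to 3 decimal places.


Weight ratio = 2.4 * 1.23 / 1.2
= 2.460

2.460


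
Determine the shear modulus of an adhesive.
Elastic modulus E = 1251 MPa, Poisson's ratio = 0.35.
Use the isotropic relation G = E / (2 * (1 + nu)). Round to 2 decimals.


G = 1251 / (2*(1+0.35)) = 1251 / 2.70
= 463.33 MPa

463.33


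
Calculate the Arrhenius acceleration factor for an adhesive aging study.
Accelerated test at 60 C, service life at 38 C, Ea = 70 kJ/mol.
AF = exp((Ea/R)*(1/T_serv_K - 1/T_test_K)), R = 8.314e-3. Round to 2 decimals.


T_test = 333.15 K, T_serv = 311.15 K
Ea/R = 70 / 0.008314 = 8419.53
AF = exp(8419.53 * (1/311.15 - 1/333.15))
= 5.97

5.97


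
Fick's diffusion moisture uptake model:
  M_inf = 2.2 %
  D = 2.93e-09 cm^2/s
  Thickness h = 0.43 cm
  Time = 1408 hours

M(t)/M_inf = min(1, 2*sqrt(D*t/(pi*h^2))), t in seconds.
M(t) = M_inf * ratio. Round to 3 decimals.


t_sec = 1408 * 3600 = 5068800
ratio = 2*sqrt(2.93e-09*5068800/(pi*0.43^2))
= min(1, 0.319796)
= 0.319796
M(t) = 2.2 * 0.319796 = 0.704 %

0.704


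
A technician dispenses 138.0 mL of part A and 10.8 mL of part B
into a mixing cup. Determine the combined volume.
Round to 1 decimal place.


Combined volume = 138.0 + 10.8
= 148.8 mL

148.8


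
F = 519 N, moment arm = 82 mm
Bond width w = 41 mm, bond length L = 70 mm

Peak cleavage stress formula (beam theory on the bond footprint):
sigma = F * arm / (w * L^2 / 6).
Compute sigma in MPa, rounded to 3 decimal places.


sigma = (519 * 82) / (41 * 4900 / 6)
= 42558 * 6 / 200900
= 255348 / 200900
= 1.271 MPa

1.271


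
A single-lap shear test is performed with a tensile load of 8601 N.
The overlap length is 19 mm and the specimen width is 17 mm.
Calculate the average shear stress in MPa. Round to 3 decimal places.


Shear stress = F / (overlap * width)
= 8601 / (19 * 17)
= 8601 / 323
= 26.628 MPa

26.628


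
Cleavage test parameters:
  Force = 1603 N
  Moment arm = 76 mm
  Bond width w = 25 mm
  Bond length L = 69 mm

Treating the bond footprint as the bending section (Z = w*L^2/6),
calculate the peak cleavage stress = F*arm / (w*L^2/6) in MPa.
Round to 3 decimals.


M = 1603 * 76 = 121828 N*mm
Z = 25 * 69^2 / 6 = 119025 / 6 mm^3
sigma = M / Z = 6 * 121828 / 119025 = 730968 / 119025
= 6.141 MPa

6.141


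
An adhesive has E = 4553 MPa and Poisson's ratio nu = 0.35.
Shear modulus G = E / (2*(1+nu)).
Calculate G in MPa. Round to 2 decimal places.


G = 4553 / (2*(1+0.35))
= 4553 / 2.70
= 1686.30 MPa

1686.30


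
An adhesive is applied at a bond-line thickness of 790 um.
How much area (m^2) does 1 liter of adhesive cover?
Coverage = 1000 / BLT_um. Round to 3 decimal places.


Coverage = 1000 / 790 = 1.266 m^2

1.266


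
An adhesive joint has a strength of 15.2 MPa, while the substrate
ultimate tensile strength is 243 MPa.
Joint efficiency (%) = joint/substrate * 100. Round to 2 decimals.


Efficiency = 15.2 / 243 * 100
= 6.26%

6.26


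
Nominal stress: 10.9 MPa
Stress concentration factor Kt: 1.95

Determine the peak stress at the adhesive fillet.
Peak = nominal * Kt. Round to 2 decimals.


Peak stress = 10.9 * 1.95
= 21.26 MPa

21.26


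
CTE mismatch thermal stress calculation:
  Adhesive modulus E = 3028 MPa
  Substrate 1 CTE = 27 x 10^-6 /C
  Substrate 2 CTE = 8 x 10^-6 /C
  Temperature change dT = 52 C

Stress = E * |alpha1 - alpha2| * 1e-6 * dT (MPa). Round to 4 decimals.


delta_alpha = |27 - 8| = 19 x 10^-6/C
Stress = 3028 * 19e-6 * 52
= 2.9917 MPa

2.9917


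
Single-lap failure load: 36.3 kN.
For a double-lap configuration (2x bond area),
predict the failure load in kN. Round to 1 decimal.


Failure load = 36.3 * 2 = 72.6 kN

72.6


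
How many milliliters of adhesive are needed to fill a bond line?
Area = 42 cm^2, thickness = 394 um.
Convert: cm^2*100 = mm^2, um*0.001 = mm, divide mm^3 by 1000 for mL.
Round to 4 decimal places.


= (42 * 100) * (394 * 0.001) / 1000
= 1.6548 mL

1.6548


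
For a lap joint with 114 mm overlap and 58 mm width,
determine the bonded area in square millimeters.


Area = 114 * 58 = 6612 mm^2

6612


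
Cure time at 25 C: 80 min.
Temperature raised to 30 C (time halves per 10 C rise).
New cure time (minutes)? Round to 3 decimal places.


Acceleration factor = 2^(5/10) = 1.4142
New time = 80 / 1.4142 = 56.569 min

56.569


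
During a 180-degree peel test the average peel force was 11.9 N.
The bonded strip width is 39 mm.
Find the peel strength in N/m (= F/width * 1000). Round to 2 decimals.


Peel strength = F/width * 1000
= 11.9 / 39 * 1000
= 305.13 N/m

305.13


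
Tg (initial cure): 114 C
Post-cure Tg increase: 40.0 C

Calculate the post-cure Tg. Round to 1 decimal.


Post-cure Tg = 114 + 40.0 = 154.0 C

154.0
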